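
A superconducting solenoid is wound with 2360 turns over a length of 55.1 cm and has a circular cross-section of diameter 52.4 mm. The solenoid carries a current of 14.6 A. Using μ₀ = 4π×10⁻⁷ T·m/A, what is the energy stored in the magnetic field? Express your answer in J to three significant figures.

U ≈ 2.92 J

A = π(d/2)² = π(2.620×10^-2 m)² = 2.157×10^-3 m².
L = μ₀N²A/ℓ = (4π×10⁻⁷)(2360)²(2.157×10^-3)/(0.551) = 2.739×10^-2 H.
U = ½LI² = ½(2.739×10^-2)(14.6)² = 2.92 J.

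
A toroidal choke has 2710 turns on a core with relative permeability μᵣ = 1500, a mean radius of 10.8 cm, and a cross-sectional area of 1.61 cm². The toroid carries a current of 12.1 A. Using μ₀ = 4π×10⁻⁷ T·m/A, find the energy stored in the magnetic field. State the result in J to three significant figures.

U ≈ 240 J

L = μ₀μᵣN²A/(2πR) = (4π×10⁻⁷)(1500)(2710)²(1.610×10^-4)/(2π×0.108) = 3.284 H.
U = ½LI² = ½(3.284)(12.1)² = 240.4 J.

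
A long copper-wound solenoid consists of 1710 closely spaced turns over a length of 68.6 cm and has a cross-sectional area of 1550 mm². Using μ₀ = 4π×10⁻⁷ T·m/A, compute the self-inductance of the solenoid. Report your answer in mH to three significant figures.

A = 1550 mm² = 1.550×10^-3 m².
For a long solenoid, L = μ₀N²A/ℓ.
L = (4π×10⁻⁷)(1710)²(1.550×10^-3)/(0.686 m) = 8.303×10^-3 H.

L ≈ 8.30 mH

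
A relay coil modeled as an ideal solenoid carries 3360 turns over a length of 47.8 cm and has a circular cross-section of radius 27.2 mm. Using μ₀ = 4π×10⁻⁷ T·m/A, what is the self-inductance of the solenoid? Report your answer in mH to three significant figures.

A = πr² = π(2.720×10^-2 m)² = 2.324×10^-3 m².
For a long solenoid, L = μ₀N²A/ℓ.
L = (4π×10⁻⁷)(3360)²(2.324×10^-3)/(0.478 m) = 6.898×10^-2 H.

L ≈ 69.0 mH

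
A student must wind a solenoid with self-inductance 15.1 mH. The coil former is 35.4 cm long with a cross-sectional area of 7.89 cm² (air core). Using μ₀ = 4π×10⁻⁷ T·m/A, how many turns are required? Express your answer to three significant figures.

A = 7.89 cm² = 7.890×10^-4 m².
From L = μ₀N²A/ℓ, N = √(Lℓ / (μ₀A)).
N = √[(1.510×10^-2)(0.354) / ((4π×10⁻⁷)×7.890×10^-4)] = √(5.391×10^6) ≈ 2321.9.

N ≈ 2320 turns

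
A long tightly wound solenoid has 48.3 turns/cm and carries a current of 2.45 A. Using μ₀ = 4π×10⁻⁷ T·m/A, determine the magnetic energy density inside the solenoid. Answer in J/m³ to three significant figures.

B = μ₀nI = (4π×10⁻⁷)(4.830×10^3)(2.45) = 1.487×10^-2 T.
u = B²/(2μ₀) = (1.487×10^-2)²/(2×4π×10⁻⁷) = 87.98 J/m³.

u ≈ 88.0 J/m³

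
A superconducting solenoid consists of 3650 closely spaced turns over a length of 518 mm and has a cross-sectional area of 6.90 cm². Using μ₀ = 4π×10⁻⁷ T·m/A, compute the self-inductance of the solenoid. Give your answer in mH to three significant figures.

A = 6.90 cm² = 6.900×10^-4 m².
For a long solenoid, L = μ₀N²A/ℓ.
L = (4π×10⁻⁷)(3650)²(6.900×10^-4)/(0.518 m) = 2.230×10^-2 H.

L ≈ 22.3 mH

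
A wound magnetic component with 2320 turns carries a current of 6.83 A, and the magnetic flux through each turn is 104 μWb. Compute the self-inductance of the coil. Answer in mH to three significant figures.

Self-inductance is defined by L = NΦ_B/I (flux linkage over current).
L = (2320)(1.040×10^-4 Wb)/(6.83 A) = 3.533×10^-2 H.

L ≈ 35.3 mH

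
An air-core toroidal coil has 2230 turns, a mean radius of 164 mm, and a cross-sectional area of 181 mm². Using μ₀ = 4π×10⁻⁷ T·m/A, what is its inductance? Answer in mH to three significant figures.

For a thin toroid, L = μ₀N²A/(2πR).
L = (4π×10⁻⁷)(2230)²(1.810×10^-4) / (2π×0.164 m) = 1.098×10^-3 H.

L ≈ 1.10 mH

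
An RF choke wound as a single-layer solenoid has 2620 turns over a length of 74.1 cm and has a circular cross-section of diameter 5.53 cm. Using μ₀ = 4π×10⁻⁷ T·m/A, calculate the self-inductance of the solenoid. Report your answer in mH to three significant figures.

L ≈ 28.0 mH

A = π(d/2)² = π(2.765×10^-2 m)² = 2.402×10^-3 m².
For a long solenoid, L = μ₀N²A/ℓ.
L = (4π×10⁻⁷)(2620)²(2.402×10^-3)/(0.741 m) = 2.796×10^-2 H.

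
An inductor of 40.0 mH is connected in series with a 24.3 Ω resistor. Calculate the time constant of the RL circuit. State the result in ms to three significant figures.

τ ≈ 1.65 ms

τ = L/R = (4.000×10^-2 H)/(24.3 Ω) = 1.646×10^-3 s.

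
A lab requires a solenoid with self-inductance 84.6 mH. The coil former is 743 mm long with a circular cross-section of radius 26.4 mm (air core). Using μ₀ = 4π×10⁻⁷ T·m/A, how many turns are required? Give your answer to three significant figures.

A = πr² = π(2.640×10^-2 m)² = 2.190×10^-3 m².
From L = μ₀N²A/ℓ, N = √(Lℓ / (μ₀A)).
N = √[(8.460×10^-2)(0.743) / ((4π×10⁻⁷)×2.190×10^-3)] = √(2.2845×10^7) ≈ 4779.6.

N ≈ 4780 turns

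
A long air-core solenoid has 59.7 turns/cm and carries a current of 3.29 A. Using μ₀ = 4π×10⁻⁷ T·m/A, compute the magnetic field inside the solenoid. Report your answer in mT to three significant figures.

Inside a long solenoid, B = μ₀nI.
B = (4π×10⁻⁷)(5.970×10^3 m⁻¹)(3.29 A) = 2.468×10^-2 T.

B ≈ 24.7 mT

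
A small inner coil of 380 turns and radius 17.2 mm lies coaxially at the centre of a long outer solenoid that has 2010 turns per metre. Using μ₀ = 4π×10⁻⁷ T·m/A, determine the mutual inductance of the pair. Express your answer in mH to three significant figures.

M ≈ 0.892 mH

The outer solenoid produces a uniform field B₁ = μ₀n₁I₁ across the inner coil,
so the flux linkage is N₂Φ = N₂B₁A₂ = μ₀n₁N₂A₂·I₁, giving M = μ₀n₁N₂A₂.
A₂ = πr² = π(1.720×10^-2 m)² = 9.294×10^-4 m².
M = (4π×10⁻⁷)(2010)(380)(9.294×10^-4) = 8.921×10^-4 H.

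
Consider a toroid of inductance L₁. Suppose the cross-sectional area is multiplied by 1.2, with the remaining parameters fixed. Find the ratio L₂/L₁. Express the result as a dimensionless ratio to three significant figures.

For a toroid, L ∝ μᵣN²A/R.
L₂/L₁ = (1.2) = 1.20.

L₂/L₁ = 1.20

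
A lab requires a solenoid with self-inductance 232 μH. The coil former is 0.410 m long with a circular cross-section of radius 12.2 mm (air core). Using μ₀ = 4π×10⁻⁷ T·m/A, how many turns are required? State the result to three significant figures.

A = πr² = π(1.220×10^-2 m)² = 4.676×10^-4 m².
From L = μ₀N²A/ℓ, N = √(Lℓ / (μ₀A)).
N = √[(2.320×10^-4)(0.41) / ((4π×10⁻⁷)×4.676×10^-4)] = √(1.619×10^5) ≈ 402.3.

N ≈ 402 turns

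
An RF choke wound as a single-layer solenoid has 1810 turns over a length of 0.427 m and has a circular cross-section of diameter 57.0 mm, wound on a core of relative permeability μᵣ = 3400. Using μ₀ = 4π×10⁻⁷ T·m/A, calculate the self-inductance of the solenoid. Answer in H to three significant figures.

L ≈ 83.6 H

A = π(d/2)² = π(2.850×10^-2 m)² = 2.552×10^-3 m².
For a long solenoid, L = μ₀μᵣN²A/ℓ.
L = (4π×10⁻⁷)(3400)(1810)²(2.552×10^-3)/(0.427 m) = 83.648 H.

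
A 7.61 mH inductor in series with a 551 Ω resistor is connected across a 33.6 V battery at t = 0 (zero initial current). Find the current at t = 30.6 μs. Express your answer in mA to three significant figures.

τ = L/R = 7.610×10^-3/551 = 1.381×10^-5 s; final current I_∞ = ε/R = 33.6/551 = 6.098×10^-2 A.
I(t) = I_∞(1 − e^(−t/τ)) with t/τ = 2.216.
I = (6.098×10^-2)(1 − e^(−2.216)) = 5.433×10^-2 A.

I ≈ 54.3 mA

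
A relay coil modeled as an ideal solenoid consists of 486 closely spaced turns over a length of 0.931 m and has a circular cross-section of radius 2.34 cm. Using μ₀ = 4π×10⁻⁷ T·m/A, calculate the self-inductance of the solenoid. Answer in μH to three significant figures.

A = πr² = π(2.340×10^-2 m)² = 1.720×10^-3 m².
For a long solenoid, L = μ₀N²A/ℓ.
L = (4π×10⁻⁷)(486)²(1.720×10^-3)/(0.931 m) = 5.484×10^-4 H.

L ≈ 548 μH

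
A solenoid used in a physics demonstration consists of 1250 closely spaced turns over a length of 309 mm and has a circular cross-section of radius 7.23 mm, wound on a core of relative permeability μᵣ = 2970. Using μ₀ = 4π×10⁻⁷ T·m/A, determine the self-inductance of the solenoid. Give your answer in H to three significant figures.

L ≈ 3.10 H

A = πr² = π(7.230×10^-3 m)² = 1.642×10^-4 m².
For a long solenoid, L = μ₀μᵣN²A/ℓ.
L = (4π×10⁻⁷)(2970)(1250)²(1.642×10^-4)/(0.309 m) = 3.099 H.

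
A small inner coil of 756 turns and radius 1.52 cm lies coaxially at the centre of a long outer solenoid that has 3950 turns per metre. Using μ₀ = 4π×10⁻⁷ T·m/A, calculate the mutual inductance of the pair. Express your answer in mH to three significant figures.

M ≈ 2.72 mH

The outer solenoid produces a uniform field B₁ = μ₀n₁I₁ across the inner coil,
so the flux linkage is N₂Φ = N₂B₁A₂ = μ₀n₁N₂A₂·I₁, giving M = μ₀n₁N₂A₂.
A₂ = πr² = π(1.520×10^-2 m)² = 7.258×10^-4 m².
M = (4π×10⁻⁷)(3950)(756)(7.258×10^-4) = 2.724×10^-3 H.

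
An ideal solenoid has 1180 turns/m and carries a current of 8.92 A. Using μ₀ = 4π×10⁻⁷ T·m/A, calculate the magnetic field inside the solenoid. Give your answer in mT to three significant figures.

Inside a long solenoid, B = μ₀nI.
B = (4π×10⁻⁷)(1.180×10^3 m⁻¹)(8.92 A) = 1.323×10^-2 T.

B ≈ 13.2 mT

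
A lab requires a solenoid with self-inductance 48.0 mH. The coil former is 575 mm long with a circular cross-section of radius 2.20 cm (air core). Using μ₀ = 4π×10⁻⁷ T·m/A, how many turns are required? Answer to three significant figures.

A = πr² = π(2.200×10^-2 m)² = 1.521×10^-3 m².
From L = μ₀N²A/ℓ, N = √(Lℓ / (μ₀A)).
N = √[(4.800×10^-2)(0.575) / ((4π×10⁻⁷)×1.521×10^-3)] = √(1.444×10^7) ≈ 3800.6.

N ≈ 3800 turns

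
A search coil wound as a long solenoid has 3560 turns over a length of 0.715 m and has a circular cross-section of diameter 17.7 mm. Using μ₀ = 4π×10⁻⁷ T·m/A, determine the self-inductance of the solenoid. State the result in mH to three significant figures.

L ≈ 5.48 mH

A = π(d/2)² = π(8.850×10^-3 m)² = 2.461×10^-4 m².
For a long solenoid, L = μ₀N²A/ℓ.
L = (4π×10⁻⁷)(3560)²(2.461×10^-4)/(0.715 m) = 5.481×10^-3 H.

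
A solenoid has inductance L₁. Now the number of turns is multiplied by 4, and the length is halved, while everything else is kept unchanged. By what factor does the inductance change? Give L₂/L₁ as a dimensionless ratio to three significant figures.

For a solenoid, L ∝ μᵣN²A/ℓ.
L₂/L₁ = (4)^2 × (0.5)^-1 = 32.0.

L₂/L₁ = 32.0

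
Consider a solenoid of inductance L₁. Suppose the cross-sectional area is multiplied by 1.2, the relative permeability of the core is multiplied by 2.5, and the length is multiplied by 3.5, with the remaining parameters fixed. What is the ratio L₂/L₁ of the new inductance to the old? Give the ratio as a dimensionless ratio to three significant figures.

L₂/L₁ = 0.857

For a solenoid, L ∝ μᵣN²A/ℓ.
L₂/L₁ = (1.2) × (2.5) × (3.5)^-1 = 0.857.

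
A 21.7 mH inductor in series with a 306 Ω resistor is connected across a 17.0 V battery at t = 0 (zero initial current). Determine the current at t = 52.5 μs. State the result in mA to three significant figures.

τ = L/R = 2.170×10^-2/306 = 7.092×10^-5 s; final current I_∞ = ε/R = 17.0/306 = 5.556×10^-2 A.
I(t) = I_∞(1 − e^(−t/τ)) with t/τ = 0.740.
I = (5.556×10^-2)(1 − e^(−0.740)) = 2.906×10^-2 A.

I ≈ 29.1 mA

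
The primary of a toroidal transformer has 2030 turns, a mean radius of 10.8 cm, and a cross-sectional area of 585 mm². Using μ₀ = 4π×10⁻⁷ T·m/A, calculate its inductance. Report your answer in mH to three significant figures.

L ≈ 4.46 mH

For a thin toroid, L = μ₀N²A/(2πR).
L = (4π×10⁻⁷)(2030)²(5.850×10^-4) / (2π×0.108 m) = 4.464×10^-3 H.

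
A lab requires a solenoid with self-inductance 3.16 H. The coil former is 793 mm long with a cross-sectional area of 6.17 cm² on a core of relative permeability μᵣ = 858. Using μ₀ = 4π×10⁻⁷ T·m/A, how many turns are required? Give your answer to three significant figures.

N ≈ 1940 turns

A = 6.17 cm² = 6.170×10^-4 m².
From L = μ₀μᵣN²A/ℓ, N = √(Lℓ / (μ₀μᵣA)).
N = √[(3.16)(0.793) / ((4π×10⁻⁷)(858)×6.170×10^-4)] = √(3.767×10^6) ≈ 1940.8.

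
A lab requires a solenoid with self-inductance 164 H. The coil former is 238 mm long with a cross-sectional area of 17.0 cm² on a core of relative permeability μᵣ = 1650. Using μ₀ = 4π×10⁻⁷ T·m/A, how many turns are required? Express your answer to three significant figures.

A = 17.0 cm² = 1.700×10^-3 m².
From L = μ₀μᵣN²A/ℓ, N = √(Lℓ / (μ₀μᵣA)).
N = √[(164)(0.238) / ((4π×10⁻⁷)(1650)×1.700×10^-3)] = √(1.107×10^7) ≈ 3327.7.

N ≈ 3330 turns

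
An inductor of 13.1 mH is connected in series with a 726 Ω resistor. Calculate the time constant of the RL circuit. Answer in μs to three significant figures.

τ ≈ 18.0 μs

τ = L/R = (1.310×10^-2 H)/(726 Ω) = 1.804×10^-5 s.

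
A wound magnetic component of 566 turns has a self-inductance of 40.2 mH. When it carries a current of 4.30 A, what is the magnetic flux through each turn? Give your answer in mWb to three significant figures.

Φ_B ≈ 0.305 mWb

From L = NΦ_B/I, the flux per turn is Φ_B = LI/N.
Φ_B = (4.020×10^-2 H)(4.30 A)/566 = 3.054×10^-4 Wb.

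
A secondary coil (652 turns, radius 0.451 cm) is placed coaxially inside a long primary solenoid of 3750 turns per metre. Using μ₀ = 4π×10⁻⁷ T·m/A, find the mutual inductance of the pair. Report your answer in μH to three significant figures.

The outer solenoid produces a uniform field B₁ = μ₀n₁I₁ across the inner coil,
so the flux linkage is N₂Φ = N₂B₁A₂ = μ₀n₁N₂A₂·I₁, giving M = μ₀n₁N₂A₂.
A₂ = πr² = π(4.510×10^-3 m)² = 6.390×10^-5 m².
M = (4π×10⁻⁷)(3750)(652)(6.390×10^-5) = 1.963×10^-4 H.

M ≈ 196 μH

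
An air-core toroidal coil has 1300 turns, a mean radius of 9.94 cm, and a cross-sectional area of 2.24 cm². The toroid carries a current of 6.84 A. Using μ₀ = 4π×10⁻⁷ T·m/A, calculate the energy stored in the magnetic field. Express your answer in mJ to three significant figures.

U ≈ 17.8 mJ

L = μ₀N²A/(2πR) = (4π×10⁻⁷)(1300)²(2.240×10^-4)/(2π×9.940×10^-2) = 7.617×10^-4 H.
U = ½LI² = ½(7.617×10^-4)(6.84)² = 1.782×10^-2 J.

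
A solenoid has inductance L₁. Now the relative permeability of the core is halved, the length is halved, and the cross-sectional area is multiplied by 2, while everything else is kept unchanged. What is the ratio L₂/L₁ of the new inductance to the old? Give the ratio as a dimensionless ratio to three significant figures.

L₂/L₁ = 2.00

For a solenoid, L ∝ μᵣN²A/ℓ.
L₂/L₁ = (0.5) × (0.5)^-1 × (2) = 2.00.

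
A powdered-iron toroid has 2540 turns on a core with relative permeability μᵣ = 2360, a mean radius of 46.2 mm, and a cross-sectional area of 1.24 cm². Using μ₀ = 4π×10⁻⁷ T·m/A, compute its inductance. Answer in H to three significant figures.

For a thin toroid, L = μ₀μᵣN²A/(2πR).
L = (4π×10⁻⁷)(2360)(2540)²(1.240×10^-4) / (2π×4.620×10^-2 m) = 8.173 H.

L ≈ 8.17 H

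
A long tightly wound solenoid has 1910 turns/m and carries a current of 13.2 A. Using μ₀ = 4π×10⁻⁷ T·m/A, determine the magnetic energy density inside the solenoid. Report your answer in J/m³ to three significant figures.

u ≈ 399 J/m³

B = μ₀nI = (4π×10⁻⁷)(1.910×10^3)(13.2) = 3.168×10^-2 T.
u = B²/(2μ₀) = (3.168×10^-2)²/(2×4π×10⁻⁷) = 399.4 J/m³.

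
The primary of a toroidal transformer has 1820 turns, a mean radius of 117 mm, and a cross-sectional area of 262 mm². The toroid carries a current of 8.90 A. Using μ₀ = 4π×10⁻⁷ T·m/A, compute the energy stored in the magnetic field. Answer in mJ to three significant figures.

L = μ₀N²A/(2πR) = (4π×10⁻⁷)(1820)²(2.620×10^-4)/(2π×0.117) = 1.484×10^-3 H.
U = ½LI² = ½(1.484×10^-3)(8.90)² = 5.875×10^-2 J.

U ≈ 58.8 mJ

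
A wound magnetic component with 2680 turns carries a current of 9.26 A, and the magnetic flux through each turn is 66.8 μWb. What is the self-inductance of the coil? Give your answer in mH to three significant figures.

Self-inductance is defined by L = NΦ_B/I (flux linkage over current).
L = (2680)(6.680×10^-5 Wb)/(9.26 A) = 1.933×10^-2 H.

L ≈ 19.3 mH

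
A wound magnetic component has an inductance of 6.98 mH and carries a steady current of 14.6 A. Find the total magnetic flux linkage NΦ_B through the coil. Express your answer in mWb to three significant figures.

From L = NΦ_B/I, the flux linkage is NΦ_B = LI.
NΦ_B = (6.980×10^-3 H)(14.6 A) = 0.1019 Wb.

NΦ_B ≈ 102 mWb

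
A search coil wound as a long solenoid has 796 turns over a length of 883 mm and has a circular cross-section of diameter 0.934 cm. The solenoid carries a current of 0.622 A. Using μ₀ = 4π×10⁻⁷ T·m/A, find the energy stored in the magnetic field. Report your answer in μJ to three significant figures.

U ≈ 12.0 μJ

A = π(d/2)² = π(4.670×10^-3 m)² = 6.851×10^-5 m².
L = μ₀N²A/ℓ = (4π×10⁻⁷)(796)²(6.851×10^-5)/(0.883) = 6.178×10^-5 H.
U = ½LI² = ½(6.178×10^-5)(0.622)² = 1.195×10^-5 J.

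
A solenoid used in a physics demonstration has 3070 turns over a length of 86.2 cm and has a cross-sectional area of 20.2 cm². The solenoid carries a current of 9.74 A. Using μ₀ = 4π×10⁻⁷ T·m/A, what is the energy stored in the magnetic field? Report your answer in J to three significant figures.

U ≈ 1.32 J

A = 20.2 cm² = 2.020×10^-3 m².
L = μ₀N²A/ℓ = (4π×10⁻⁷)(3070)²(2.020×10^-3)/(0.862) = 2.775×10^-2 H.
U = ½LI² = ½(2.775×10^-2)(9.74)² = 1.316 J.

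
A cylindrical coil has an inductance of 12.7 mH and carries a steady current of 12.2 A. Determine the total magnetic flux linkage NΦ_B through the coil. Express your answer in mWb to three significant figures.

NΦ_B ≈ 155 mWb

From L = NΦ_B/I, the flux linkage is NΦ_B = LI.
NΦ_B = (1.270×10^-2 H)(12.2 A) = 0.1549 Wb.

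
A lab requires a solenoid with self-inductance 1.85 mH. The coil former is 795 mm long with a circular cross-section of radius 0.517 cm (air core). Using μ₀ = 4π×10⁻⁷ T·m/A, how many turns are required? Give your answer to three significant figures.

A = πr² = π(5.170×10^-3 m)² = 8.397×10^-5 m².
From L = μ₀N²A/ℓ, N = √(Lℓ / (μ₀A)).
N = √[(1.850×10^-3)(0.795) / ((4π×10⁻⁷)×8.397×10^-5)] = √(1.394×10^7) ≈ 3733.4.

N ≈ 3730 turns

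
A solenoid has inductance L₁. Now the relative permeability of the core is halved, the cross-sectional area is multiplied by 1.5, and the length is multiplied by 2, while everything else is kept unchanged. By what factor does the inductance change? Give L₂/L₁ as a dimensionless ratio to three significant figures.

L₂/L₁ = 0.375

For a solenoid, L ∝ μᵣN²A/ℓ.
L₂/L₁ = (0.5) × (1.5) × (2)^-1 = 0.375.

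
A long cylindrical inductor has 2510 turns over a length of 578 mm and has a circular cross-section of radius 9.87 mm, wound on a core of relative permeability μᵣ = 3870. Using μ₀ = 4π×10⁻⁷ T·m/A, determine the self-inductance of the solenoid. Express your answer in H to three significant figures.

A = πr² = π(9.870×10^-3 m)² = 3.060×10^-4 m².
For a long solenoid, L = μ₀μᵣN²A/ℓ.
L = (4π×10⁻⁷)(3870)(2510)²(3.060×10^-4)/(0.578 m) = 16.22 H.

L ≈ 16.2 H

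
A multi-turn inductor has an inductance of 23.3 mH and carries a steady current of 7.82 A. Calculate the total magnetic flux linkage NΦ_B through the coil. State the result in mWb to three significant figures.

NΦ_B ≈ 182 mWb

From L = NΦ_B/I, the flux linkage is NΦ_B = LI.
NΦ_B = (2.330×10^-2 H)(7.82 A) = 0.1822 Wb.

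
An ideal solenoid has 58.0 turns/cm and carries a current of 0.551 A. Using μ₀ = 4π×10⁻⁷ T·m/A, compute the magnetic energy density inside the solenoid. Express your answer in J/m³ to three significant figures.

u ≈ 6.42 J/m³

B = μ₀nI = (4π×10⁻⁷)(5.800×10^3)(0.551) = 4.016×10^-3 T.
u = B²/(2μ₀) = (4.016×10^-3)²/(2×4π×10⁻⁷) = 6.417 J/m³.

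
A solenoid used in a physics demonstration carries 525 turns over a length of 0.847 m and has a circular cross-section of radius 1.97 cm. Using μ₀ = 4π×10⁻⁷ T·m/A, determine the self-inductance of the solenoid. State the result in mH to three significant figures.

A = πr² = π(1.970×10^-2 m)² = 1.219×10^-3 m².
For a long solenoid, L = μ₀N²A/ℓ.
L = (4π×10⁻⁷)(525)²(1.219×10^-3)/(0.847 m) = 4.986×10^-4 H.

L ≈ 0.499 mH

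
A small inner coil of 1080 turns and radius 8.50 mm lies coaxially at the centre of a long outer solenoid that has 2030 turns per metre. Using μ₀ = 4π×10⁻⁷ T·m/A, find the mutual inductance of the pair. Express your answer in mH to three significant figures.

The outer solenoid produces a uniform field B₁ = μ₀n₁I₁ across the inner coil,
so the flux linkage is N₂Φ = N₂B₁A₂ = μ₀n₁N₂A₂·I₁, giving M = μ₀n₁N₂A₂.
A₂ = πr² = π(8.500×10^-3 m)² = 2.270×10^-4 m².
M = (4π×10⁻⁷)(2030)(1080)(2.270×10^-4) = 6.253×10^-4 H.

M ≈ 0.625 mH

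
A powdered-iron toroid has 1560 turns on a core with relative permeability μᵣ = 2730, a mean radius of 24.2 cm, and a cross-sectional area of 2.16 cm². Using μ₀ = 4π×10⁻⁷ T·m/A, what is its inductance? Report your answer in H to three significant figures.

For a thin toroid, L = μ₀μᵣN²A/(2πR).
L = (4π×10⁻⁷)(2730)(1560)²(2.160×10^-4) / (2π×0.242 m) = 1.186 H.

L ≈ 1.19 H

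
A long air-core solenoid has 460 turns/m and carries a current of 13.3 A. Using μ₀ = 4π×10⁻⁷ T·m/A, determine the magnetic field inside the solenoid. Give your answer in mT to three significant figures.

Inside a long solenoid, B = μ₀nI.
B = (4π×10⁻⁷)(460 m⁻¹)(13.3 A) = 7.688×10^-3 T.

B ≈ 7.69 mT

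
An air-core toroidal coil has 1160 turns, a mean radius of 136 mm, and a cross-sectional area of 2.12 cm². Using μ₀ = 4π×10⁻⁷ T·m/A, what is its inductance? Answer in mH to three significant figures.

L ≈ 0.420 mH

For a thin toroid, L = μ₀N²A/(2πR).
L = (4π×10⁻⁷)(1160)²(2.120×10^-4) / (2π×0.136 m) = 4.195×10^-4 H.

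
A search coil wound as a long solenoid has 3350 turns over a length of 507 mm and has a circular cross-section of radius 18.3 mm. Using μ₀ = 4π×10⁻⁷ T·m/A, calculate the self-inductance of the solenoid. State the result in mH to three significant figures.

L ≈ 29.3 mH

A = πr² = π(1.830×10^-2 m)² = 1.052×10^-3 m².
For a long solenoid, L = μ₀N²A/ℓ.
L = (4π×10⁻⁷)(3350)²(1.052×10^-3)/(0.507 m) = 2.926×10^-2 H.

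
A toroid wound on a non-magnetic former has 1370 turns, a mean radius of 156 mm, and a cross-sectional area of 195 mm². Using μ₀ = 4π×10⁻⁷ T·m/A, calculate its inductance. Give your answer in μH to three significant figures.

For a thin toroid, L = μ₀N²A/(2πR).
L = (4π×10⁻⁷)(1370)²(1.950×10^-4) / (2π×0.156 m) = 4.692×10^-4 H.

L ≈ 469 μH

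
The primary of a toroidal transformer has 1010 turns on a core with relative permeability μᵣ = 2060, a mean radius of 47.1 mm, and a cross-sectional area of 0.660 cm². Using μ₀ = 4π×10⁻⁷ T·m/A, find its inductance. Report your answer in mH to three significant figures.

For a thin toroid, L = μ₀μᵣN²A/(2πR).
L = (4π×10⁻⁷)(2060)(1010)²(6.600×10^-5) / (2π×4.710×10^-2 m) = 0.5889 H.

L ≈ 589 mH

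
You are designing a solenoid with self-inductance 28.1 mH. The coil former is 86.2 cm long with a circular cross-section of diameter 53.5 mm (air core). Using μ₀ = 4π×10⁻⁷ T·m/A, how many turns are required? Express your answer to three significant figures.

A = π(d/2)² = π(2.675×10^-2 m)² = 2.248×10^-3 m².
From L = μ₀N²A/ℓ, N = √(Lℓ / (μ₀A)).
N = √[(2.810×10^-2)(0.862) / ((4π×10⁻⁷)×2.248×10^-3)] = √(8.574×10^6) ≈ 2928.2.

N ≈ 2930 turns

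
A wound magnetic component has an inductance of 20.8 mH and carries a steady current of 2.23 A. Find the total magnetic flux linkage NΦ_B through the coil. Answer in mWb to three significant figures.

NΦ_B ≈ 46.4 mWb

From L = NΦ_B/I, the flux linkage is NΦ_B = LI.
NΦ_B = (2.080×10^-2 H)(2.23 A) = 4.638×10^-2 Wb.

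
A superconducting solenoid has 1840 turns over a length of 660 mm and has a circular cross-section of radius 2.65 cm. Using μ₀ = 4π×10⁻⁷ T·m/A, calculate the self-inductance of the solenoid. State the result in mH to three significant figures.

L ≈ 14.2 mH

A = πr² = π(2.650×10^-2 m)² = 2.206×10^-3 m².
For a long solenoid, L = μ₀N²A/ℓ.
L = (4π×10⁻⁷)(1840)²(2.206×10^-3)/(0.66 m) = 1.422×10^-2 H.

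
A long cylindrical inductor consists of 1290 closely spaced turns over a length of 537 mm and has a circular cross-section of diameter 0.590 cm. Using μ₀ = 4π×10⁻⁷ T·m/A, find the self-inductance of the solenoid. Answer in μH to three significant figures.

A = π(d/2)² = π(2.950×10^-3 m)² = 2.734×10^-5 m².
For a long solenoid, L = μ₀N²A/ℓ.
L = (4π×10⁻⁷)(1290)²(2.734×10^-5)/(0.537 m) = 1.0647×10^-4 H.

L ≈ 106 μH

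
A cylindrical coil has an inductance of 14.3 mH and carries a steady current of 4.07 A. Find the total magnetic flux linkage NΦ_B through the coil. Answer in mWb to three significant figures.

From L = NΦ_B/I, the flux linkage is NΦ_B = LI.
NΦ_B = (1.430×10^-2 H)(4.07 A) = 5.820×10^-2 Wb.

NΦ_B ≈ 58.2 mWb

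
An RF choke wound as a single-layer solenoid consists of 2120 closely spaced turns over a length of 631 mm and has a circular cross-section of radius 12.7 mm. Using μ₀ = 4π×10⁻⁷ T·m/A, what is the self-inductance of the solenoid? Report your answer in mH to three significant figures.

L ≈ 4.54 mH

A = πr² = π(1.270×10^-2 m)² = 5.067×10^-4 m².
For a long solenoid, L = μ₀N²A/ℓ.
L = (4π×10⁻⁷)(2120)²(5.067×10^-4)/(0.631 m) = 4.535×10^-3 H.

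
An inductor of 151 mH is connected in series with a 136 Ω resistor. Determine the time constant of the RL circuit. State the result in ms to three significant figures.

τ = L/R = (0.151 H)/(136 Ω) = 1.110×10^-3 s.

τ ≈ 1.11 ms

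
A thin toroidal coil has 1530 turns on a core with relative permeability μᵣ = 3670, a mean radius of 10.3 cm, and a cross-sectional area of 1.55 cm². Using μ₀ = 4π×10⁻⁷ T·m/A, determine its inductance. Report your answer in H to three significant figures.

For a thin toroid, L = μ₀μᵣN²A/(2πR).
L = (4π×10⁻⁷)(3670)(1530)²(1.550×10^-4) / (2π×0.103 m) = 2.586 H.

L ≈ 2.59 H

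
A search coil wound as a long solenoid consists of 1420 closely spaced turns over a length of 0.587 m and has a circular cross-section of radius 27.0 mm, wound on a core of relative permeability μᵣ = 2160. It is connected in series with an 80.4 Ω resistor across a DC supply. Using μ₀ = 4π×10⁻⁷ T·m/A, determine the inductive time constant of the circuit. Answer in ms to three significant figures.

τ ≈ 266 ms

A = πr² = π(2.700×10^-2 m)² = 2.290×10^-3 m².
L = μ₀μᵣN²A/ℓ = (4π×10⁻⁷)(2160)(1420)²(2.290×10^-3)/(0.587) = 21.35 H.
τ = L/R = (21.35)/(80.4) = 0.2656 s.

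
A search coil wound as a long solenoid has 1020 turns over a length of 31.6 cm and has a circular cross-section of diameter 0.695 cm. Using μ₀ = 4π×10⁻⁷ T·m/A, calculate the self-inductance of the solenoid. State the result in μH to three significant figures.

L ≈ 157 μH

A = π(d/2)² = π(3.475×10^-3 m)² = 3.794×10^-5 m².
For a long solenoid, L = μ₀N²A/ℓ.
L = (4π×10⁻⁷)(1020)²(3.794×10^-5)/(0.316 m) = 1.570×10^-4 H.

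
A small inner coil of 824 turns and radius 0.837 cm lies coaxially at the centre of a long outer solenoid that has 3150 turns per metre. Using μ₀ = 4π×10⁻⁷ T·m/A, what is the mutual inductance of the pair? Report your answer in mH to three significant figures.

M ≈ 0.718 mH

The outer solenoid produces a uniform field B₁ = μ₀n₁I₁ across the inner coil,
so the flux linkage is N₂Φ = N₂B₁A₂ = μ₀n₁N₂A₂·I₁, giving M = μ₀n₁N₂A₂.
A₂ = πr² = π(8.370×10^-3 m)² = 2.201×10^-4 m².
M = (4π×10⁻⁷)(3150)(824)(2.201×10^-4) = 7.179×10^-4 H.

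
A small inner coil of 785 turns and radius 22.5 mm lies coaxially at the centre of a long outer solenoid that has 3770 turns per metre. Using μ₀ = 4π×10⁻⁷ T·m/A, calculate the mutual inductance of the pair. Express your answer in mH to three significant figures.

M ≈ 5.91 mH

The outer solenoid produces a uniform field B₁ = μ₀n₁I₁ across the inner coil,
so the flux linkage is N₂Φ = N₂B₁A₂ = μ₀n₁N₂A₂·I₁, giving M = μ₀n₁N₂A₂.
A₂ = πr² = π(2.250×10^-2 m)² = 1.590×10^-3 m².
M = (4π×10⁻⁷)(3770)(785)(1.590×10^-3) = 5.9147×10^-3 H.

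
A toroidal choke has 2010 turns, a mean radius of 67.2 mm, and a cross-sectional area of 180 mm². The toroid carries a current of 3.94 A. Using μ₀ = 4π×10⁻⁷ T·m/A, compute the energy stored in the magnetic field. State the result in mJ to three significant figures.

U ≈ 16.8 mJ

L = μ₀N²A/(2πR) = (4π×10⁻⁷)(2010)²(1.800×10^-4)/(2π×6.720×10^-2) = 2.164×10^-3 H.
U = ½LI² = ½(2.164×10^-3)(3.94)² = 1.680×10^-2 J.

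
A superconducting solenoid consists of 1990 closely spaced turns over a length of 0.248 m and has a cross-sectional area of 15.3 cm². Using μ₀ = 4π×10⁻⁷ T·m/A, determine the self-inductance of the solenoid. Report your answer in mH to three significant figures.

A = 15.3 cm² = 1.530×10^-3 m².
For a long solenoid, L = μ₀N²A/ℓ.
L = (4π×10⁻⁷)(1990)²(1.530×10^-3)/(0.248 m) = 3.070×10^-2 H.

L ≈ 30.7 mH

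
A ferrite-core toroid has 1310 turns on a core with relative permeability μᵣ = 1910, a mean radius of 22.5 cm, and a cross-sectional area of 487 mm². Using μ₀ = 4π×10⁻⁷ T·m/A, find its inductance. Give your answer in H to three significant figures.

L ≈ 1.42 H

For a thin toroid, L = μ₀μᵣN²A/(2πR).
L = (4π×10⁻⁷)(1910)(1310)²(4.870×10^-4) / (2π×0.225 m) = 1.419 H.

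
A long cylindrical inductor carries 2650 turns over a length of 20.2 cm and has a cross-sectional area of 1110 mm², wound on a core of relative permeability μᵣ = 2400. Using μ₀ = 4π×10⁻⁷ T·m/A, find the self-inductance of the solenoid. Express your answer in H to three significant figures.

L ≈ 116 H

A = 1110 mm² = 1.110×10^-3 m².
For a long solenoid, L = μ₀μᵣN²A/ℓ.
L = (4π×10⁻⁷)(2400)(2650)²(1.110×10^-3)/(0.202 m) = 116.4 H.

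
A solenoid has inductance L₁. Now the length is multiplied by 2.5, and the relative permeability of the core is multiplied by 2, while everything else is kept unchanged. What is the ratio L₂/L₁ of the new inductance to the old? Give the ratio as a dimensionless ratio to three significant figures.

For a solenoid, L ∝ μᵣN²A/ℓ.
L₂/L₁ = (2.5)^-1 × (2) = 0.800.

L₂/L₁ = 0.800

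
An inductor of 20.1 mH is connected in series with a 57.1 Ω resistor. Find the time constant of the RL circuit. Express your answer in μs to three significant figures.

τ = L/R = (2.010×10^-2 H)/(57.1 Ω) = 3.520×10^-4 s.

τ ≈ 352 μs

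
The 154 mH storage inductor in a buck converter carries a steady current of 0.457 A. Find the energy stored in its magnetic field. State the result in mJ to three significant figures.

U ≈ 16.1 mJ

Stored magnetic energy: U = ½LI².
U = ½(0.154 H)(0.457 A)² = 1.608×10^-2 J.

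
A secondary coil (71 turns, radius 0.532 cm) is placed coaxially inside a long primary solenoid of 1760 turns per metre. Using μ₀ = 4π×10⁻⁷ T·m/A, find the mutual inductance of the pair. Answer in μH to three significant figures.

M ≈ 14.0 μH

The outer solenoid produces a uniform field B₁ = μ₀n₁I₁ across the inner coil,
so the flux linkage is N₂Φ = N₂B₁A₂ = μ₀n₁N₂A₂·I₁, giving M = μ₀n₁N₂A₂.
A₂ = πr² = π(5.320×10^-3 m)² = 8.891×10^-5 m².
M = (4π×10⁻⁷)(1760)(71)(8.891×10^-5) = 1.396×10^-5 H.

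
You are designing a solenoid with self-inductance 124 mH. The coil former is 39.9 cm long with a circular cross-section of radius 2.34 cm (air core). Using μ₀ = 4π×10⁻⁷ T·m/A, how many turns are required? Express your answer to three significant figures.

A = πr² = π(2.340×10^-2 m)² = 1.720×10^-3 m².
From L = μ₀N²A/ℓ, N = √(Lℓ / (μ₀A)).
N = √[(0.124)(0.399) / ((4π×10⁻⁷)×1.720×10^-3)] = √(2.289×10^7) ≈ 4784.1.

N ≈ 4780 turns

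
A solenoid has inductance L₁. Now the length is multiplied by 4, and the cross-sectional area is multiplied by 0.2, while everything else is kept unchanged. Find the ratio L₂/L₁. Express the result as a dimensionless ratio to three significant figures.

For a solenoid, L ∝ μᵣN²A/ℓ.
L₂/L₁ = (4)^-1 × (0.2) = 0.0500.

L₂/L₁ = 0.0500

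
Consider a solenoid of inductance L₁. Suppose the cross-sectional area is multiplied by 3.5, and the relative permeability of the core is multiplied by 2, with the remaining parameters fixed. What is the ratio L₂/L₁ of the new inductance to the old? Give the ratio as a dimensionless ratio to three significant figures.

For a solenoid, L ∝ μᵣN²A/ℓ.
L₂/L₁ = (3.5) × (2) = 7.00.

L₂/L₁ = 7.00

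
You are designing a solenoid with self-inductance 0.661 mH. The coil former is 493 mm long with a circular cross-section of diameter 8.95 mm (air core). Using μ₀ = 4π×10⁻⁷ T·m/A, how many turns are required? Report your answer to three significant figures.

N ≈ 2030 turns

A = π(d/2)² = π(4.475×10^-3 m)² = 6.291×10^-5 m².
From L = μ₀N²A/ℓ, N = √(Lℓ / (μ₀A)).
N = √[(6.610×10^-4)(0.493) / ((4π×10⁻⁷)×6.291×10^-5)] = √(4.122×10^6) ≈ 2030.3.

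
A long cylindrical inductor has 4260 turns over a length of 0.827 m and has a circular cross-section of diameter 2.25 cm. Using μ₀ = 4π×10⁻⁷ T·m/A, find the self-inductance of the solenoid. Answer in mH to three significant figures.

L ≈ 11.0 mH

A = π(d/2)² = π(1.125×10^-2 m)² = 3.976×10^-4 m².
For a long solenoid, L = μ₀N²A/ℓ.
L = (4π×10⁻⁷)(4260)²(3.976×10^-4)/(0.827 m) = 1.096×10^-2 H.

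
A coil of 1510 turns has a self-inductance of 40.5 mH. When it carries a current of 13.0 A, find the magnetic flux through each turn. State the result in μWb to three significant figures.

From L = NΦ_B/I, the flux per turn is Φ_B = LI/N.
Φ_B = (4.050×10^-2 H)(13.0 A)/1510 = 3.487×10^-4 Wb.

Φ_B ≈ 349 μWb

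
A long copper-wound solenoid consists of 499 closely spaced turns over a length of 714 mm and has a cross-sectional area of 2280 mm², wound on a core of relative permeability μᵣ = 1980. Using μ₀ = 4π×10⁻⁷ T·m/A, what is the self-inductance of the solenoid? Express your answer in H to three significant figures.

L ≈ 1.98 H

A = 2280 mm² = 2.280×10^-3 m².
For a long solenoid, L = μ₀μᵣN²A/ℓ.
L = (4π×10⁻⁷)(1980)(499)²(2.280×10^-3)/(0.714 m) = 1.978 H.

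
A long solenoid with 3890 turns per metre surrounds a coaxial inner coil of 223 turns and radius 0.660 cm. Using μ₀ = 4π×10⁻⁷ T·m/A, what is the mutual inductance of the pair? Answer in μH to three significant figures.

The outer solenoid produces a uniform field B₁ = μ₀n₁I₁ across the inner coil,
so the flux linkage is N₂Φ = N₂B₁A₂ = μ₀n₁N₂A₂·I₁, giving M = μ₀n₁N₂A₂.
A₂ = πr² = π(6.600×10^-3 m)² = 1.368×10^-4 m².
M = (4π×10⁻⁷)(3890)(223)(1.368×10^-4) = 1.492×10^-4 H.

M ≈ 149 μH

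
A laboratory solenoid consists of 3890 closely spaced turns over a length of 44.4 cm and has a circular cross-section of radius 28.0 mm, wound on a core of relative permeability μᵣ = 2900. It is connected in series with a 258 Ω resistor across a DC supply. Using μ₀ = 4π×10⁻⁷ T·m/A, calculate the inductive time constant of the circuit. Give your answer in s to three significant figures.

A = πr² = π(2.800×10^-2 m)² = 2.463×10^-3 m².
L = μ₀μᵣN²A/ℓ = (4π×10⁻⁷)(2900)(3890)²(2.463×10^-3)/(0.444) = 305.9 H.
τ = L/R = (305.9)/(258) = 1.186 s.

τ ≈ 1.19 s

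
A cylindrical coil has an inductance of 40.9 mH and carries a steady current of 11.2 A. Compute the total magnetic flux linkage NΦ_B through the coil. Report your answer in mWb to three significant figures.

NΦ_B ≈ 458 mWb

From L = NΦ_B/I, the flux linkage is NΦ_B = LI.
NΦ_B = (4.090×10^-2 H)(11.2 A) = 0.4581 Wb.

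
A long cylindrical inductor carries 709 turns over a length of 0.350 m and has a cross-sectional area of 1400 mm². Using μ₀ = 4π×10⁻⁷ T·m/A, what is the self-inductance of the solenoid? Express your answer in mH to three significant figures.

A = 1400 mm² = 1.400×10^-3 m².
For a long solenoid, L = μ₀N²A/ℓ.
L = (4π×10⁻⁷)(709)²(1.400×10^-3)/(0.35 m) = 2.527×10^-3 H.

L ≈ 2.53 mH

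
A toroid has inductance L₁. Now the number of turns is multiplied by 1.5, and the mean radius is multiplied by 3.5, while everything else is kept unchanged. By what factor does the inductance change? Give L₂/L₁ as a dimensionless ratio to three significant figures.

L₂/L₁ = 0.643

For a toroid, L ∝ μᵣN²A/R.
L₂/L₁ = (1.5)^2 × (3.5)^-1 = 0.643.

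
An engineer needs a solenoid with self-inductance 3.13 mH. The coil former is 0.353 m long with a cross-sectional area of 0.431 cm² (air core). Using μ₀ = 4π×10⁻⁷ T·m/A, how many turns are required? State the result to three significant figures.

A = 0.431 cm² = 4.310×10^-5 m².
From L = μ₀N²A/ℓ, N = √(Lℓ / (μ₀A)).
N = √[(3.130×10^-3)(0.353) / ((4π×10⁻⁷)×4.310×10^-5)] = √(2.040×10^7) ≈ 4516.6.

N ≈ 4520 turns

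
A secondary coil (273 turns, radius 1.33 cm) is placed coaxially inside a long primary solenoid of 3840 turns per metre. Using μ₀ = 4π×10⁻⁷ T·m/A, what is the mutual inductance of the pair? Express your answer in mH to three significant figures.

The outer solenoid produces a uniform field B₁ = μ₀n₁I₁ across the inner coil,
so the flux linkage is N₂Φ = N₂B₁A₂ = μ₀n₁N₂A₂·I₁, giving M = μ₀n₁N₂A₂.
A₂ = πr² = π(1.330×10^-2 m)² = 5.557×10^-4 m².
M = (4π×10⁻⁷)(3840)(273)(5.557×10^-4) = 7.321×10^-4 H.

M ≈ 0.732 mH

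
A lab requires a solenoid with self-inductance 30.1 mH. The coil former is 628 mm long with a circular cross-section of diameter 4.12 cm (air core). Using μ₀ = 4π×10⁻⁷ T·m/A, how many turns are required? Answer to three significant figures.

N ≈ 3360 turns

A = π(d/2)² = π(2.060×10^-2 m)² = 1.333×10^-3 m².
From L = μ₀N²A/ℓ, N = √(Lℓ / (μ₀A)).
N = √[(3.010×10^-2)(0.628) / ((4π×10⁻⁷)×1.333×10^-3)] = √(1.128×10^7) ≈ 3359.0.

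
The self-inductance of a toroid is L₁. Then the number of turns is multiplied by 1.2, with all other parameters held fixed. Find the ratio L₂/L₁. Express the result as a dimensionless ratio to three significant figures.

L₂/L₁ = 1.44

For a toroid, L ∝ μᵣN²A/R.
L₂/L₁ = (1.2)^2 = 1.44.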